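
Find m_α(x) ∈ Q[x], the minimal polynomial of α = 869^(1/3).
m_α(x) = x^3 - 869

α satisfies α^3 = 869, so x^3 - 869 annihilates α. By the rational root test, a rational root p/q (in lowest terms) of x^3 - 869 would satisfy p^3 = 869 q^3, forcing q = 1 and p^3 = 869; but 869 is not a perfect cube, contradiction. A monic cubic over Q with no rational root is irreducible (any nontrivial factorization would include a linear factor). Hence x^3 - 869 is the minimal polynomial of α, and in particular [Q(α):Q] = 3.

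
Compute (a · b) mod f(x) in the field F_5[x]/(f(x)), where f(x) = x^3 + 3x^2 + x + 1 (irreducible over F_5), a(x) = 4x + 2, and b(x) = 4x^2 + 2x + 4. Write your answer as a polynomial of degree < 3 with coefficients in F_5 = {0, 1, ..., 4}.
a · b ≡ 3x^2 + 4x + 2 (mod f(x))

Multiply in F_5[x]: a(x)·b(x) = (4x + 2)·(4x^2 + 2x + 4) = x^3 + x^2 + 3. This has degree ≥ 3, so divide by f(x) over F_5: x^3 + x^2 + 3 = (1)·(x^3 + 3x^2 + x + 1) + (3x^2 + 4x + 2). Hence a·b ≡ 3x^2 + 4x + 2 (mod f). (F_5[x]/(f) is a field with 5^3 = 125 elements since f is irreducible of degree 3.)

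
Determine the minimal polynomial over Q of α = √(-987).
m_α(x) = x^2 + 987

α satisfies α^2 + 987 = 0, so x^2 + 987 annihilates α. Since d = -987 is squarefree and ≠ 1, it is not a perfect square in Q, so x^2 + 987 has no rational root and is therefore irreducible over Q (a degree-2 polynomial over a field is irreducible iff it has no root). Hence m_α(x) = x^2 + 987.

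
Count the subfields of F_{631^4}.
F_{631^4} has 3 subfields

The subfields of F_{p^n} are exactly the fields F_{p^d} for d | n (each is the fixed field of the unique index-d subgroup of Gal(F_{p^n}/F_p) ≅ Z/nZ). The divisors of n = 4 are {1, 2, 4}, giving 3 subfields: F_{631^1}, F_{631^2}, F_{631^4}.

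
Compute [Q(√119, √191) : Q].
[Q(√119, √191) : Q] = 4

[Q(√119):Q] = 2 (min poly x^2 - 119, irreducible since 119 is squarefree > 1). For the top step, suppose √191 ∈ Q(√119), say √191 = c + d√119 with c, d ∈ Q. Squaring: 191 = c^2 + 119d^2 + 2cd√119. Since √119 ∉ Q this forces 2cd = 0. If d = 0 then √191 = c ∈ Q, contradicting 191 squarefree > 1. If c = 0 then 191 = 119d^2, so 119·191 = (119d)^2 is a perfect square in Q — but 119·191 = 22729 is not a perfect square (since 119 and 191 are distinct squarefree integers). Contradiction. Hence √191 ∉ Q(√119), so x^2 - 191 stays irreducible over Q(√119) and [Q(√119, √191) : Q(√119)] = 2. By the tower law, [Q(√119, √191) : Q] = 2 · 2 = 4.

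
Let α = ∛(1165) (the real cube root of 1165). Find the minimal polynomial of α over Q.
m_α(x) = x^3 - 1165

α satisfies α^3 = 1165, so x^3 - 1165 annihilates α. By the rational root test, a rational root p/q (in lowest terms) of x^3 - 1165 would satisfy p^3 = 1165 q^3, forcing q = 1 and p^3 = 1165; but 1165 is not a perfect cube, contradiction. A monic cubic over Q with no rational root is irreducible (any nontrivial factorization would include a linear factor). Hence x^3 - 1165 is the minimal polynomial of α, and in particular [Q(α):Q] = 3.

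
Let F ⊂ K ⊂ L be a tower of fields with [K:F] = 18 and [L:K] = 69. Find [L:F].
[L:F] = 1242

The tower law says that for any tower of field extensions F ⊂ K ⊂ L with finite degrees, [L:F] = [L:K] · [K:F]. Here this gives [L:F] = 69 · 18 = 1242.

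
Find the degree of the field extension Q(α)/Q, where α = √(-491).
[Q(α):Q] = 2

[Q(α):Q] equals the degree of the minimal polynomial of α. Here α^2 = -491 and x^2 + 491 is irreducible (d = -491 is squarefree, ≠ 1, hence not a square), so deg(m_α) = 2. Thus [Q(α):Q] = 2.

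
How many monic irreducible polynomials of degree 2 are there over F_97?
There are 4656 monic irreducible polynomials of degree 2 over F_97

Each element of F_{97^2} that lies in no proper subfield is a root of exactly one monic irreducible of degree 2 over F_97, and each such polynomial has 2 distinct roots in F_{97^2}. By Möbius inversion the count is N_97(2) = (1/2) Σ_{d|2} μ(2/d) · 97^d = (1/2)(μ(2)·97^1 + μ(1)·97^2) = 9312/2 = 4656.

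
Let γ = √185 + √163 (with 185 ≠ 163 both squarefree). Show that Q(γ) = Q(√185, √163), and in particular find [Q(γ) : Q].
[Q(γ) : Q] = 4 (equivalently, Q(γ) = Q(√185, √163))

Obviously Q(γ) ⊆ Q(√185, √163), and [Q(√185, √163):Q] = 4 (since 185, 163 are distinct squarefree integers > 1 with 30155 not a perfect square). To show equality we compute the minimal polynomial of γ. From γ = √185 + √163: γ^2 = 185 + 2√(30155) + 163 = 348 + 2√(30155), so γ^2 - 348 = 2√(30155); squaring, (γ^2 - 348)^2 = 4·30155, i.e. γ^4 - 696γ^2 + 121104 - 120620 = 0, i.e. γ^4 - 696γ^2 + 484 = 0. So γ is a root of x^4 - 696x^2 + 484. This polynomial is irreducible over Q: it has no rational root (each ±√185 ± √163 is irrational), and any factorization into two quadratics over Q would force √(30155) ∈ Q (pairing opposite roots) or √185, √163 ∈ Q (other pairings), all impossible. Hence [Q(γ):Q] = 4 = [Q(√185, √163):Q], so Q(γ) = Q(√185, √163).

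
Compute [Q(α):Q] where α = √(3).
[Q(α):Q] = 2

[Q(α):Q] equals the degree of the minimal polynomial of α. Here α^2 = 3 and x^2 - 3 is irreducible (d = 3 is squarefree, ≠ 1, hence not a square), so deg(m_α) = 2. Thus [Q(α):Q] = 2.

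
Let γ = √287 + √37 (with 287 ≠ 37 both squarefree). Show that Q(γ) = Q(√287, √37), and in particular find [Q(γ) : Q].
[Q(γ) : Q] = 4 (equivalently, Q(γ) = Q(√287, √37))

Obviously Q(γ) ⊆ Q(√287, √37), and [Q(√287, √37):Q] = 4 (since 287, 37 are distinct squarefree integers > 1 with 10619 not a perfect square). To show equality we compute the minimal polynomial of γ. From γ = √287 + √37: γ^2 = 287 + 2√(10619) + 37 = 324 + 2√(10619), so γ^2 - 324 = 2√(10619); squaring, (γ^2 - 324)^2 = 4·10619, i.e. γ^4 - 648γ^2 + 104976 - 42476 = 0, i.e. γ^4 - 648γ^2 + 62500 = 0. So γ is a root of x^4 - 648x^2 + 62500. This polynomial is irreducible over Q: it has no rational root (each ±√287 ± √37 is irrational), and any factorization into two quadratics over Q would force √(10619) ∈ Q (pairing opposite roots) or √287, √37 ∈ Q (other pairings), all impossible. Hence [Q(γ):Q] = 4 = [Q(√287, √37):Q], so Q(γ) = Q(√287, √37).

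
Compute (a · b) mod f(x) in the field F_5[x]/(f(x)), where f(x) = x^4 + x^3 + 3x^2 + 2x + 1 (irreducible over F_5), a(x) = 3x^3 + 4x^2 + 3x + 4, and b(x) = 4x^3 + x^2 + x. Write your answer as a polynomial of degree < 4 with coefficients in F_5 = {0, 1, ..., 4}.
a · b ≡ 2x^3 + 3x^2 + 4 (mod f(x))

Multiply in F_5[x]: a(x)·b(x) = (3x^3 + 4x^2 + 3x + 4)·(4x^3 + x^2 + x) = 2x^6 + 4x^5 + 4x^4 + 3x^3 + 2x^2 + 4x. This has degree ≥ 4, so divide by f(x) over F_5: 2x^6 + 4x^5 + 4x^4 + 3x^3 + 2x^2 + 4x = (2x^2 + 2x + 1)·(x^4 + x^3 + 3x^2 + 2x + 1) + (2x^3 + 3x^2 + 4). Hence a·b ≡ 2x^3 + 3x^2 + 4 (mod f). (F_5[x]/(f) is a field with 5^4 = 625 elements since f is irreducible of degree 4.)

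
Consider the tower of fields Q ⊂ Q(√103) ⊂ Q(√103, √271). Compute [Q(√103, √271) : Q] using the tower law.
[Q(√103, √271) : Q] = 4

[Q(√103):Q] = 2 (min poly x^2 - 103, irreducible since 103 is squarefree > 1). For the top step, suppose √271 ∈ Q(√103), say √271 = c + d√103 with c, d ∈ Q. Squaring: 271 = c^2 + 103d^2 + 2cd√103. Since √103 ∉ Q this forces 2cd = 0. If d = 0 then √271 = c ∈ Q, contradicting 271 squarefree > 1. If c = 0 then 271 = 103d^2, so 103·271 = (103d)^2 is a perfect square in Q — but 103·271 = 27913 is not a perfect square (since 103 and 271 are distinct squarefree integers). Contradiction. Hence √271 ∉ Q(√103), so x^2 - 271 stays irreducible over Q(√103) and [Q(√103, √271) : Q(√103)] = 2. By the tower law, [Q(√103, √271) : Q] = 2 · 2 = 4.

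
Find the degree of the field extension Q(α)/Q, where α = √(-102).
[Q(α):Q] = 2

[Q(α):Q] equals the degree of the minimal polynomial of α. Here α^2 = -102 and x^2 + 102 is irreducible (d = -102 is squarefree, ≠ 1, hence not a square), so deg(m_α) = 2. Thus [Q(α):Q] = 2.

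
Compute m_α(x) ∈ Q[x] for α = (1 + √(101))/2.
m_α(x) = x^2 - x - 25

From 2α - 1 = √(101), squaring gives (2α - 1)^2 = 101, i.e. 4α^2 - 4α + 1 = 101, so α^2 - α + (1 - 101)/4 = 0. Since 101 ≡ 1 (mod 4), (1 - 101)/4 = -25 ∈ Z. The polynomial x^2 - x - 25 has discriminant 1 - 4·(-25) = 101, which is not a perfect square in Q (d = 101 is squarefree and ≠ 1), so x^2 - x - 25 is irreducible over Q. It is the minimal polynomial of α.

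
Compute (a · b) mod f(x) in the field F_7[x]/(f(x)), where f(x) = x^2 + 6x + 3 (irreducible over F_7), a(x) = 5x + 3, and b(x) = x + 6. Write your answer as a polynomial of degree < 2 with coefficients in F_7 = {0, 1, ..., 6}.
a · b ≡ 3x + 3 (mod f(x))

Multiply in F_7[x]: a(x)·b(x) = (5x + 3)·(x + 6) = 5x^2 + 5x + 4. This has degree ≥ 2, so divide by f(x) over F_7: 5x^2 + 5x + 4 = (5)·(x^2 + 6x + 3) + (3x + 3). Hence a·b ≡ 3x + 3 (mod f). (F_7[x]/(f) is a field with 7^2 = 49 elements since f is irreducible of degree 2.)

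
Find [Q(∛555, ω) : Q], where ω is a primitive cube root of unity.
[Q(∛555, ω) : Q] = 6

[Q(∛555):Q] = 3 (min poly x^3 - 555, irreducible since 555 is not a perfect cube). [Q(ω):Q] = 2 (min poly x^2 + x + 1). Since Q(∛555) ⊂ R and ω ∉ R, we have ω ∉ Q(∛555), so x^2 + x + 1 remains irreducible over Q(∛555) and [Q(∛555, ω) : Q(∛555)] = 2. By the tower law, [Q(∛555, ω) : Q] = 3 · 2 = 6. (In fact Q(∛555, ω) is the splitting field of x^3 - 555 over Q.)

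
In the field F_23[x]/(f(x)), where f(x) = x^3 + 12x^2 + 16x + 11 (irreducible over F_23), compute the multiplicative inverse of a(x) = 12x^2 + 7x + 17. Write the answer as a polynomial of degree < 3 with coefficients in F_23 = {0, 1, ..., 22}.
a(x)^(-1) ≡ 16x^2 + 15x + 20 (mod f(x))

Since f is irreducible over F_23, F_23[x]/(f) is a field and a(x) ≠ 0 has an inverse. Apply the extended Euclidean algorithm to f(x) and a(x) in F_23[x]: f(x) = (2x + 19)·a(x) + (10x + 10);  a(x) = (15x + 11)·(10x + 10) + (22). The last nonzero remainder is the constant 22 = gcd(f, a) in F_23. Back-substituting through the division chain expresses 22 = s(x)·a(x) + t(x)·f(x) with s(x) ≡ 7x^2 + 8x + 3 (mod f), so (7x^2 + 8x + 3)·a(x) ≡ 22 (mod f). Multiplying by 22^(-1) ≡ 22 in F_23 gives a(x)^(-1) ≡ 22·(7x^2 + 8x + 3) ≡ 16x^2 + 15x + 20 (mod f). Check: (12x^2 + 7x + 17)·(16x^2 + 15x + 20) = 8x^4 + 16x^3 + 19x^2 + 4x + 18 ≡ 1 (mod x^3 + 12x^2 + 16x + 11).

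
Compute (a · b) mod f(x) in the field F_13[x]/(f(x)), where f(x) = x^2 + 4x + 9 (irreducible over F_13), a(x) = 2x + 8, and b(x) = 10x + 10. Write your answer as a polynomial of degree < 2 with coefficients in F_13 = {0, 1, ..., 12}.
a · b ≡ 7x + 4 (mod f(x))

Multiply in F_13[x]: a(x)·b(x) = (2x + 8)·(10x + 10) = 7x^2 + 9x + 2. This has degree ≥ 2, so divide by f(x) over F_13: 7x^2 + 9x + 2 = (7)·(x^2 + 4x + 9) + (7x + 4). Hence a·b ≡ 7x + 4 (mod f). (F_13[x]/(f) is a field with 13^2 = 169 elements since f is irreducible of degree 2.)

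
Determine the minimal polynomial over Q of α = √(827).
m_α(x) = x^2 - 827

α satisfies α^2 - 827 = 0, so x^2 - 827 annihilates α. Since d = 827 is squarefree and ≠ 1, it is not a perfect square in Q, so x^2 - 827 has no rational root and is therefore irreducible over Q (a degree-2 polynomial over a field is irreducible iff it has no root). Hence m_α(x) = x^2 - 827.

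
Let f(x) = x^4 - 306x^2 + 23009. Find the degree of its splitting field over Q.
[K : Q] = 4

Solving the quadratic in x^2: x^2 = (306 ± √(306^2 - 4·23009))/2 = (306 ± √1600)/2 = (306 ± 40)/2, giving x^2 = 173 or x^2 = 133. So f(x) = (x^2 - 173)(x^2 - 133) and the roots of f are ±√173, ±√133. Hence the splitting field is K = Q(√173, √133). Since 173 and 133 are distinct squarefree integers > 1, their product 23009 is not a perfect square, so √133 ∉ Q(√173). By the tower law [K:Q] = [Q(√173,√133):Q(√173)] · [Q(√173):Q] = 2 · 2 = 4.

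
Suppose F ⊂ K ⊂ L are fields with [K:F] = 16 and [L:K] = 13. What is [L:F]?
[L:F] = 208

The tower law says that for any tower of field extensions F ⊂ K ⊂ L with finite degrees, [L:F] = [L:K] · [K:F]. Here this gives [L:F] = 13 · 16 = 208.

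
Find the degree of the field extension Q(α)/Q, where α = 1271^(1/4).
[Q(α):Q] = 4

α is a root of x^4 - 1271. By Eisenstein's criterion at the prime p = 31 (which divides the constant term 1271 but p^2 = 961 does not, since 1271 is squarefree), x^4 - 1271 is irreducible over Q. Hence [Q(α):Q] = 4.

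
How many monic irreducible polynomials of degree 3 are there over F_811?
There are 177803640 monic irreducible polynomials of degree 3 over F_811

Each element of F_{811^3} that lies in no proper subfield is a root of exactly one monic irreducible of degree 3 over F_811, and each such polynomial has 3 distinct roots in F_{811^3}. By Möbius inversion the count is N_811(3) = (1/3) Σ_{d|3} μ(3/d) · 811^d = (1/3)(μ(3)·811^1 + μ(1)·811^3) = 533410920/3 = 177803640.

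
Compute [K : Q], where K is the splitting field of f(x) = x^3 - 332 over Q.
[K : Q] = 6

The roots of x^3 - 332 are ∛332, ω∛332, ω^2∛332 where ω = e^(2πi/3) is a primitive cube root of unity, so K = Q(∛332, ω). Now [Q(∛332):Q] = 3 (since 332 is not a perfect cube, x^3 - 332 is irreducible) and [Q(ω):Q] = 2. Both 2 and 3 divide [K:Q], and [K:Q] ≤ 3·2 = 6, so [K:Q] = 6. (Equivalently: Q(∛332) ⊂ R but ω ∉ R, so [K : Q(∛332)] = 2.)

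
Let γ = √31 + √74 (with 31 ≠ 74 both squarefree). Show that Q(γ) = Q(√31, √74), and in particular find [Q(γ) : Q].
[Q(γ) : Q] = 4 (equivalently, Q(γ) = Q(√31, √74))

Obviously Q(γ) ⊆ Q(√31, √74), and [Q(√31, √74):Q] = 4 (since 31, 74 are distinct squarefree integers > 1 with 2294 not a perfect square). To show equality we compute the minimal polynomial of γ. From γ = √31 + √74: γ^2 = 31 + 2√(2294) + 74 = 105 + 2√(2294), so γ^2 - 105 = 2√(2294); squaring, (γ^2 - 105)^2 = 4·2294, i.e. γ^4 - 210γ^2 + 11025 - 9176 = 0, i.e. γ^4 - 210γ^2 + 1849 = 0. So γ is a root of x^4 - 210x^2 + 1849. This polynomial is irreducible over Q: it has no rational root (each ±√31 ± √74 is irrational), and any factorization into two quadratics over Q would force √(2294) ∈ Q (pairing opposite roots) or √31, √74 ∈ Q (other pairings), all impossible. Hence [Q(γ):Q] = 4 = [Q(√31, √74):Q], so Q(γ) = Q(√31, √74).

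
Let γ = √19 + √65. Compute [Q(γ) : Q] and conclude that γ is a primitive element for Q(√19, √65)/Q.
[Q(γ) : Q] = 4 (equivalently, Q(γ) = Q(√19, √65))

Obviously Q(γ) ⊆ Q(√19, √65), and [Q(√19, √65):Q] = 4 (since 19, 65 are distinct squarefree integers > 1 with 1235 not a perfect square). To show equality we compute the minimal polynomial of γ. From γ = √19 + √65: γ^2 = 19 + 2√(1235) + 65 = 84 + 2√(1235), so γ^2 - 84 = 2√(1235); squaring, (γ^2 - 84)^2 = 4·1235, i.e. γ^4 - 168γ^2 + 7056 - 4940 = 0, i.e. γ^4 - 168γ^2 + 2116 = 0. So γ is a root of x^4 - 168x^2 + 2116. This polynomial is irreducible over Q: it has no rational root (each ±√19 ± √65 is irrational), and any factorization into two quadratics over Q would force √(1235) ∈ Q (pairing opposite roots) or √19, √65 ∈ Q (other pairings), all impossible. Hence [Q(γ):Q] = 4 = [Q(√19, √65):Q], so Q(γ) = Q(√19, √65).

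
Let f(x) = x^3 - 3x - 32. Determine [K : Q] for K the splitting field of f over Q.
[K : Q] = 6

By the rational root test, any rational root of the monic integer polynomial f(x) = x^3 - 3x - 32 must be an integer dividing the constant term -32, i.e. one of ±{1, 2, 4, 8, 16, 32}. Evaluating: f(1) = -34, f(-1) = -30, f(2) = -30, f(-2) = -34, f(4) = 20, f(-4) = -84, f(8) = 456, f(-8) = -520, f(16) = 4016, f(-16) = -4080, f(32) = 32640, f(-32) = -32704; none is 0, so f has no rational root and is therefore irreducible over Q (a cubic with no linear factor over a field is irreducible). For an irreducible cubic, the Galois group is A_3 or S_3 according as the discriminant disc(f) = -4a^3 - 27b^2 = -4·(-3)^3 - 27·(-32)^2 = -27540 is or is not a square in Q. Here disc(f) = -27540 is not a perfect square in Q, so the Galois group of f over Q is not contained in A_3 and must be all of S_3. The splitting field has degree |S_3| = 6 over Q, so [K : Q] = 6.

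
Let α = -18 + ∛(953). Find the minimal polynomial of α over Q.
m_α(x) = x^3 + 54x^2 + 972x + 4879

Set β = α + 18 = ∛(953), so β^3 = 953. Then (α + 18)^3 - 953 = 0, i.e. α is a root of g(x) = (x + 18)^3 - 953 = x^3 + 54x^2 + 972x + 4879. Since g(x) = h(x + 18) where h(x) = x^3 - 953, and h is irreducible over Q (because 953 is not a perfect cube, so h has no rational root, and a monic cubic with no rational root is irreducible), g is also irreducible (irreducibility is preserved under the substitution x → x + 18). Hence m_α(x) = x^3 + 54x^2 + 972x + 4879.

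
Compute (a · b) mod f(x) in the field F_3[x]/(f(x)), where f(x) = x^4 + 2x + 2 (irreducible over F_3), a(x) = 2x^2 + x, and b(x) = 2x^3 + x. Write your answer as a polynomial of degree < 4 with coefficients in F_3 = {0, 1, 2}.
a · b ≡ 2x^3 + 2x^2 + 2 (mod f(x))

Multiply in F_3[x]: a(x)·b(x) = (2x^2 + x)·(2x^3 + x) = x^5 + 2x^4 + 2x^3 + x^2. This has degree ≥ 4, so divide by f(x) over F_3: x^5 + 2x^4 + 2x^3 + x^2 = (x + 2)·(x^4 + 2x + 2) + (2x^3 + 2x^2 + 2). Hence a·b ≡ 2x^3 + 2x^2 + 2 (mod f). (F_3[x]/(f) is a field with 3^4 = 81 elements since f is irreducible of degree 4.)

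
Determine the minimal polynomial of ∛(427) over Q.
m_α(x) = x^3 - 427

α satisfies α^3 = 427, so x^3 - 427 annihilates α. By the rational root test, a rational root p/q (in lowest terms) of x^3 - 427 would satisfy p^3 = 427 q^3, forcing q = 1 and p^3 = 427; but 427 is not a perfect cube, contradiction. A monic cubic over Q with no rational root is irreducible (any nontrivial factorization would include a linear factor). Hence x^3 - 427 is the minimal polynomial of α, and in particular [Q(α):Q] = 3.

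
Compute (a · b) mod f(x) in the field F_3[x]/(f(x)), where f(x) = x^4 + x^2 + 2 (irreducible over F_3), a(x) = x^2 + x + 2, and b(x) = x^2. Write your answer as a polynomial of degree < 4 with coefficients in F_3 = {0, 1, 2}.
a · b ≡ x^3 + x^2 + 1 (mod f(x))

Multiply in F_3[x]: a(x)·b(x) = (x^2 + x + 2)·(x^2) = x^4 + x^3 + 2x^2. This has degree ≥ 4, so divide by f(x) over F_3: x^4 + x^3 + 2x^2 = (1)·(x^4 + x^2 + 2) + (x^3 + x^2 + 1). Hence a·b ≡ x^3 + x^2 + 1 (mod f). (F_3[x]/(f) is a field with 3^4 = 81 elements since f is irreducible of degree 4.)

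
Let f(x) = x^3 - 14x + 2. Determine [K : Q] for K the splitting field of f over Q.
[K : Q] = 6

By the rational root test, any rational root of the monic integer polynomial f(x) = x^3 - 14x + 2 must be an integer dividing the constant term 2, i.e. one of ±{1, 2}. Evaluating: f(1) = -11, f(-1) = 15, f(2) = -18, f(-2) = 22; none is 0, so f has no rational root and is therefore irreducible over Q (a cubic with no linear factor over a field is irreducible). For an irreducible cubic, the Galois group is A_3 or S_3 according as the discriminant disc(f) = -4a^3 - 27b^2 = -4·(-14)^3 - 27·(2)^2 = 10868 is or is not a square in Q. Here disc(f) = 10868 is not a perfect square in Q, so the Galois group of f over Q is not contained in A_3 and must be all of S_3. The splitting field has degree |S_3| = 6 over Q, so [K : Q] = 6.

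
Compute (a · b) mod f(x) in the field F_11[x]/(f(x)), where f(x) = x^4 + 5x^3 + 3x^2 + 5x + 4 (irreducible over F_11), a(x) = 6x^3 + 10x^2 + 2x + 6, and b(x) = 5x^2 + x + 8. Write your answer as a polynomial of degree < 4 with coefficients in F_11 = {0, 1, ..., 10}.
a · b ≡ 8x^3 + 2x^2 + 9x + 6 (mod f(x))

Multiply in F_11[x]: a(x)·b(x) = (6x^3 + 10x^2 + 2x + 6)·(5x^2 + x + 8) = 8x^5 + x^4 + 2x^3 + 2x^2 + 4. This has degree ≥ 4, so divide by f(x) over F_11: 8x^5 + x^4 + 2x^3 + 2x^2 + 4 = (8x + 5)·(x^4 + 5x^3 + 3x^2 + 5x + 4) + (8x^3 + 2x^2 + 9x + 6). Hence a·b ≡ 8x^3 + 2x^2 + 9x + 6 (mod f). (F_11[x]/(f) is a field with 11^4 = 14641 elements since f is irreducible of degree 4.)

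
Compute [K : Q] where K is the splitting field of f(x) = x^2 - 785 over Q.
[K : Q] = 2

f(x) = x^2 - 785 factors as (x - √785)(x + √785). The splitting field is K = Q(√785). Since 785 is squarefree and > 1, it is not a perfect square, so x^2 - 785 is irreducible over Q and [Q(√785) : Q] = 2. Hence [K : Q] = 2.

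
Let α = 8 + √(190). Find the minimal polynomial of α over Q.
m_α(x) = x^2 - 16x - 126

From α - 8 = √(190), squaring gives (α - 8)^2 = 190, i.e. α^2 - 16α + 64 = 190, so α^2 - 16α - 126 = 0. The discriminant of x^2 - 16x - 126 is (-16)^2 - 4·(-126) = 256 + 504 = 760, and 4·(190) is not a perfect square in Q since 190 is squarefree and ≠ 1. Hence x^2 - 16x - 126 is irreducible over Q and is the minimal polynomial of α.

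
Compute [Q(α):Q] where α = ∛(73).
[Q(α):Q] = 3

The minimal polynomial of α is x^3 - 73, irreducible over Q since 73 is not a perfect cube (so x^3 - 73 has no rational root). Hence [Q(α):Q] = deg(m_α) = 3.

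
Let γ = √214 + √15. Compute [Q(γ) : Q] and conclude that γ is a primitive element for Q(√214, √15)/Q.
[Q(γ) : Q] = 4 (equivalently, Q(γ) = Q(√214, √15))

Obviously Q(γ) ⊆ Q(√214, √15), and [Q(√214, √15):Q] = 4 (since 214, 15 are distinct squarefree integers > 1 with 3210 not a perfect square). To show equality we compute the minimal polynomial of γ. From γ = √214 + √15: γ^2 = 214 + 2√(3210) + 15 = 229 + 2√(3210), so γ^2 - 229 = 2√(3210); squaring, (γ^2 - 229)^2 = 4·3210, i.e. γ^4 - 458γ^2 + 52441 - 12840 = 0, i.e. γ^4 - 458γ^2 + 39601 = 0. So γ is a root of x^4 - 458x^2 + 39601. This polynomial is irreducible over Q: it has no rational root (each ±√214 ± √15 is irrational), and any factorization into two quadratics over Q would force √(3210) ∈ Q (pairing opposite roots) or √214, √15 ∈ Q (other pairings), all impossible. Hence [Q(γ):Q] = 4 = [Q(√214, √15):Q], so Q(γ) = Q(√214, √15).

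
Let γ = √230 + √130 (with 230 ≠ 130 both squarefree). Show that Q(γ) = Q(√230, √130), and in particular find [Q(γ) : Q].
[Q(γ) : Q] = 4 (equivalently, Q(γ) = Q(√230, √130))

Obviously Q(γ) ⊆ Q(√230, √130), and [Q(√230, √130):Q] = 4 (since 230, 130 are distinct squarefree integers > 1 with 29900 not a perfect square). To show equality we compute the minimal polynomial of γ. From γ = √230 + √130: γ^2 = 230 + 2√(29900) + 130 = 360 + 2√(29900), so γ^2 - 360 = 2√(29900); squaring, (γ^2 - 360)^2 = 4·29900, i.e. γ^4 - 720γ^2 + 129600 - 119600 = 0, i.e. γ^4 - 720γ^2 + 10000 = 0. So γ is a root of x^4 - 720x^2 + 10000. This polynomial is irreducible over Q: it has no rational root (each ±√230 ± √130 is irrational), and any factorization into two quadratics over Q would force √(29900) ∈ Q (pairing opposite roots) or √230, √130 ∈ Q (other pairings), all impossible. Hence [Q(γ):Q] = 4 = [Q(√230, √130):Q], so Q(γ) = Q(√230, √130).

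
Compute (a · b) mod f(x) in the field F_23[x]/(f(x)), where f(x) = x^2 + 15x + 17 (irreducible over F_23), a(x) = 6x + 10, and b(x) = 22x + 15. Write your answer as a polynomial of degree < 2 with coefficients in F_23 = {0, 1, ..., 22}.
a · b ≡ 9x + 22 (mod f(x))

Multiply in F_23[x]: a(x)·b(x) = (6x + 10)·(22x + 15) = 17x^2 + 11x + 12. This has degree ≥ 2, so divide by f(x) over F_23: 17x^2 + 11x + 12 = (17)·(x^2 + 15x + 17) + (9x + 22). Hence a·b ≡ 9x + 22 (mod f). (F_23[x]/(f) is a field with 23^2 = 529 elements since f is irreducible of degree 2.)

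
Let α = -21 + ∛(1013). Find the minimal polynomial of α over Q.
m_α(x) = x^3 + 63x^2 + 1323x + 8248

Set β = α + 21 = ∛(1013), so β^3 = 1013. Then (α + 21)^3 - 1013 = 0, i.e. α is a root of g(x) = (x + 21)^3 - 1013 = x^3 + 63x^2 + 1323x + 8248. Since g(x) = h(x + 21) where h(x) = x^3 - 1013, and h is irreducible over Q (because 1013 is not a perfect cube, so h has no rational root, and a monic cubic with no rational root is irreducible), g is also irreducible (irreducibility is preserved under the substitution x → x + 21). Hence m_α(x) = x^3 + 63x^2 + 1323x + 8248.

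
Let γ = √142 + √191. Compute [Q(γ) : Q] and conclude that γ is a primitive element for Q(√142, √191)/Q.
[Q(γ) : Q] = 4 (equivalently, Q(γ) = Q(√142, √191))

Obviously Q(γ) ⊆ Q(√142, √191), and [Q(√142, √191):Q] = 4 (since 142, 191 are distinct squarefree integers > 1 with 27122 not a perfect square). To show equality we compute the minimal polynomial of γ. From γ = √142 + √191: γ^2 = 142 + 2√(27122) + 191 = 333 + 2√(27122), so γ^2 - 333 = 2√(27122); squaring, (γ^2 - 333)^2 = 4·27122, i.e. γ^4 - 666γ^2 + 110889 - 108488 = 0, i.e. γ^4 - 666γ^2 + 2401 = 0. So γ is a root of x^4 - 666x^2 + 2401. This polynomial is irreducible over Q: it has no rational root (each ±√142 ± √191 is irrational), and any factorization into two quadratics over Q would force √(27122) ∈ Q (pairing opposite roots) or √142, √191 ∈ Q (other pairings), all impossible. Hence [Q(γ):Q] = 4 = [Q(√142, √191):Q], so Q(γ) = Q(√142, √191).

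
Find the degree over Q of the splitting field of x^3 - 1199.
[K : Q] = 6

The roots of x^3 - 1199 are ∛1199, ω∛1199, ω^2∛1199 where ω = e^(2πi/3) is a primitive cube root of unity, so K = Q(∛1199, ω). Now [Q(∛1199):Q] = 3 (since 1199 is not a perfect cube, x^3 - 1199 is irreducible) and [Q(ω):Q] = 2. Both 2 and 3 divide [K:Q], and [K:Q] ≤ 3·2 = 6, so [K:Q] = 6. (Equivalently: Q(∛1199) ⊂ R but ω ∉ R, so [K : Q(∛1199)] = 2.)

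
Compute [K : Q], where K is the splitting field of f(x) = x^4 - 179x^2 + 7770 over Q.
[K : Q] = 4

Solving the quadratic in x^2: x^2 = (179 ± √(179^2 - 4·7770))/2 = (179 ± √961)/2 = (179 ± 31)/2, giving x^2 = 74 or x^2 = 105. So f(x) = (x^2 - 74)(x^2 - 105) and the roots of f are ±√74, ±√105. Hence the splitting field is K = Q(√74, √105). Since 74 and 105 are distinct squarefree integers > 1, their product 7770 is not a perfect square, so √105 ∉ Q(√74). By the tower law [K:Q] = [Q(√74,√105):Q(√74)] · [Q(√74):Q] = 2 · 2 = 4.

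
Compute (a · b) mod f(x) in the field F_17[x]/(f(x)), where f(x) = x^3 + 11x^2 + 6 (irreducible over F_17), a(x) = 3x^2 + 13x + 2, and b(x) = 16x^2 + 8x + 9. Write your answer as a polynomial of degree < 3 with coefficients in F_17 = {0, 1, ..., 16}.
a · b ≡ 2x^2 + 15x + 9 (mod f(x))

Multiply in F_17[x]: a(x)·b(x) = (3x^2 + 13x + 2)·(16x^2 + 8x + 9) = 14x^4 + 11x^3 + 10x^2 + 14x + 1. This has degree ≥ 3, so divide by f(x) over F_17: 14x^4 + 11x^3 + 10x^2 + 14x + 1 = (14x + 10)·(x^3 + 11x^2 + 6) + (2x^2 + 15x + 9). Hence a·b ≡ 2x^2 + 15x + 9 (mod f). (F_17[x]/(f) is a field with 17^3 = 4913 elements since f is irreducible of degree 3.)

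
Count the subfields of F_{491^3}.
F_{491^3} has 2 subfields

The subfields of F_{p^n} are exactly the fields F_{p^d} for d | n (each is the fixed field of the unique index-d subgroup of Gal(F_{p^n}/F_p) ≅ Z/nZ). The divisors of n = 3 are {1, 3}, giving 2 subfields: F_{491^1}, F_{491^3}.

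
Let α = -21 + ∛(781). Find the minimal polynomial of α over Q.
m_α(x) = x^3 + 63x^2 + 1323x + 8480

Set β = α + 21 = ∛(781), so β^3 = 781. Then (α + 21)^3 - 781 = 0, i.e. α is a root of g(x) = (x + 21)^3 - 781 = x^3 + 63x^2 + 1323x + 8480. Since g(x) = h(x + 21) where h(x) = x^3 - 781, and h is irreducible over Q (because 781 is not a perfect cube, so h has no rational root, and a monic cubic with no rational root is irreducible), g is also irreducible (irreducibility is preserved under the substitution x → x + 21). Hence m_α(x) = x^3 + 63x^2 + 1323x + 8480.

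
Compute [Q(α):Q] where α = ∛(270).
[Q(α):Q] = 3

The minimal polynomial of α is x^3 - 270, irreducible over Q since 270 is not a perfect cube (so x^3 - 270 has no rational root). Hence [Q(α):Q] = deg(m_α) = 3.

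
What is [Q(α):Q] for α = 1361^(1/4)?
[Q(α):Q] = 4

α is a root of x^4 - 1361. By Eisenstein's criterion at the prime p = 1361 (which divides the constant term 1361 but p^2 = 1852321 does not, since 1361 is squarefree), x^4 - 1361 is irreducible over Q. Hence [Q(α):Q] = 4.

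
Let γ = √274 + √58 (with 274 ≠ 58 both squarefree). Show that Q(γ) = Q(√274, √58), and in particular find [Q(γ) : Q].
[Q(γ) : Q] = 4 (equivalently, Q(γ) = Q(√274, √58))

Obviously Q(γ) ⊆ Q(√274, √58), and [Q(√274, √58):Q] = 4 (since 274, 58 are distinct squarefree integers > 1 with 15892 not a perfect square). To show equality we compute the minimal polynomial of γ. From γ = √274 + √58: γ^2 = 274 + 2√(15892) + 58 = 332 + 2√(15892), so γ^2 - 332 = 2√(15892); squaring, (γ^2 - 332)^2 = 4·15892, i.e. γ^4 - 664γ^2 + 110224 - 63568 = 0, i.e. γ^4 - 664γ^2 + 46656 = 0. So γ is a root of x^4 - 664x^2 + 46656. This polynomial is irreducible over Q: it has no rational root (each ±√274 ± √58 is irrational), and any factorization into two quadratics over Q would force √(15892) ∈ Q (pairing opposite roots) or √274, √58 ∈ Q (other pairings), all impossible. Hence [Q(γ):Q] = 4 = [Q(√274, √58):Q], so Q(γ) = Q(√274, √58).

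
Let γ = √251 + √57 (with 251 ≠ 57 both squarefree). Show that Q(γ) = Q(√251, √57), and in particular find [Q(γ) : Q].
[Q(γ) : Q] = 4 (equivalently, Q(γ) = Q(√251, √57))

Obviously Q(γ) ⊆ Q(√251, √57), and [Q(√251, √57):Q] = 4 (since 251, 57 are distinct squarefree integers > 1 with 14307 not a perfect square). To show equality we compute the minimal polynomial of γ. From γ = √251 + √57: γ^2 = 251 + 2√(14307) + 57 = 308 + 2√(14307), so γ^2 - 308 = 2√(14307); squaring, (γ^2 - 308)^2 = 4·14307, i.e. γ^4 - 616γ^2 + 94864 - 57228 = 0, i.e. γ^4 - 616γ^2 + 37636 = 0. So γ is a root of x^4 - 616x^2 + 37636. This polynomial is irreducible over Q: it has no rational root (each ±√251 ± √57 is irrational), and any factorization into two quadratics over Q would force √(14307) ∈ Q (pairing opposite roots) or √251, √57 ∈ Q (other pairings), all impossible. Hence [Q(γ):Q] = 4 = [Q(√251, √57):Q], so Q(γ) = Q(√251, √57).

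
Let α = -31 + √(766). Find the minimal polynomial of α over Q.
m_α(x) = x^2 + 62x + 195

From α + 31 = √(766), squaring gives (α + 31)^2 = 766, i.e. α^2 + 62α + 961 = 766, so α^2 + 62α + 195 = 0. The discriminant of x^2 + 62x + 195 is (62)^2 - 4·(195) = 3844 - 780 = 3064, and 4·(766) is not a perfect square in Q since 766 is squarefree and ≠ 1. Hence x^2 + 62x + 195 is irreducible over Q and is the minimal polynomial of α.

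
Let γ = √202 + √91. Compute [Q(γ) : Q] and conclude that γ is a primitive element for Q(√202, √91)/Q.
[Q(γ) : Q] = 4 (equivalently, Q(γ) = Q(√202, √91))

Obviously Q(γ) ⊆ Q(√202, √91), and [Q(√202, √91):Q] = 4 (since 202, 91 are distinct squarefree integers > 1 with 18382 not a perfect square). To show equality we compute the minimal polynomial of γ. From γ = √202 + √91: γ^2 = 202 + 2√(18382) + 91 = 293 + 2√(18382), so γ^2 - 293 = 2√(18382); squaring, (γ^2 - 293)^2 = 4·18382, i.e. γ^4 - 586γ^2 + 85849 - 73528 = 0, i.e. γ^4 - 586γ^2 + 12321 = 0. So γ is a root of x^4 - 586x^2 + 12321. This polynomial is irreducible over Q: it has no rational root (each ±√202 ± √91 is irrational), and any factorization into two quadratics over Q would force √(18382) ∈ Q (pairing opposite roots) or √202, √91 ∈ Q (other pairings), all impossible. Hence [Q(γ):Q] = 4 = [Q(√202, √91):Q], so Q(γ) = Q(√202, √91).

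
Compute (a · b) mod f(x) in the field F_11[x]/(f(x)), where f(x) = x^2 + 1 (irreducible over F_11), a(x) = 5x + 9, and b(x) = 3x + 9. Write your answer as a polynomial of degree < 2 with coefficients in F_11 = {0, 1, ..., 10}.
a · b ≡ 6x (mod f(x))

Multiply in F_11[x]: a(x)·b(x) = (5x + 9)·(3x + 9) = 4x^2 + 6x + 4. This has degree ≥ 2, so divide by f(x) over F_11: 4x^2 + 6x + 4 = (4)·(x^2 + 1) + (6x). Hence a·b ≡ 6x (mod f). (F_11[x]/(f) is a field with 11^2 = 121 elements since f is irreducible of degree 2.)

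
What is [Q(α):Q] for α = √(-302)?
[Q(α):Q] = 2

[Q(α):Q] equals the degree of the minimal polynomial of α. Here α^2 = -302 and x^2 + 302 is irreducible (d = -302 is squarefree, ≠ 1, hence not a square), so deg(m_α) = 2. Thus [Q(α):Q] = 2.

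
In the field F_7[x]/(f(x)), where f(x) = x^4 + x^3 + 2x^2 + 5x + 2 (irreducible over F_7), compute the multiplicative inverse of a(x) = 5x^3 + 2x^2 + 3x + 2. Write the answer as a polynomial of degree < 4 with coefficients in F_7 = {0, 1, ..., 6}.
a(x)^(-1) ≡ x^3 + 3x^2 + 5 (mod f(x))

Since f is irreducible over F_7, F_7[x]/(f) is a field and a(x) ≠ 0 has an inverse. Apply the extended Euclidean algorithm to f(x) and a(x) in F_7[x]: f(x) = (3x + 6)·a(x) + (2x^2 + 2x + 4);  a(x) = (6x + 2)·(2x^2 + 2x + 4) + (3x + 1);  (2x^2 + 2x + 4) = (3x + 2)·(3x + 1) + (2). The last nonzero remainder is the constant 2 = gcd(f, a) in F_7. Back-substituting through the division chain expresses 2 = s(x)·a(x) + t(x)·f(x) with s(x) ≡ 2x^3 + 6x^2 + 3 (mod f), so (2x^3 + 6x^2 + 3)·a(x) ≡ 2 (mod f). Multiplying by 2^(-1) ≡ 4 in F_7 gives a(x)^(-1) ≡ 4·(2x^3 + 6x^2 + 3) ≡ x^3 + 3x^2 + 5 (mod f). Check: (5x^3 + 2x^2 + 3x + 2)·(x^3 + 3x^2 + 5) = 5x^6 + 3x^5 + 2x^4 + x^3 + 2x^2 + x + 3 ≡ 1 (mod x^4 + x^3 + 2x^2 + 5x + 2).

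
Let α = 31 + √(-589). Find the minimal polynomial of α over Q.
m_α(x) = x^2 - 62x + 1550

From α - 31 = √(-589), squaring gives (α - 31)^2 = -589, i.e. α^2 - 62α + 961 = -589, so α^2 - 62α + 1550 = 0. The discriminant of x^2 - 62x + 1550 is (-62)^2 - 4·(1550) = 3844 - 6200 = -2356, and 4·(-589) is not a perfect square in Q since -589 is squarefree and ≠ 1. Hence x^2 - 62x + 1550 is irreducible over Q and is the minimal polynomial of α.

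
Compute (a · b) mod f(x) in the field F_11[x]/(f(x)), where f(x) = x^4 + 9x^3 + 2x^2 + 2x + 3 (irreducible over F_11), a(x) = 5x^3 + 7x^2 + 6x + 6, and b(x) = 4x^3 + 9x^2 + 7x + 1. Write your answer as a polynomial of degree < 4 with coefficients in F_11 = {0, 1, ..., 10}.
a · b ≡ 9x^3 + 4x^2 + 6x + 6 (mod f(x))

Multiply in F_11[x]: a(x)·b(x) = (5x^3 + 7x^2 + 6x + 6)·(4x^3 + 9x^2 + 7x + 1) = 9x^6 + 7x^5 + x^4 + 4x^2 + 4x + 6. This has degree ≥ 4, so divide by f(x) over F_11: 9x^6 + 7x^5 + x^4 + 4x^2 + 4x + 6 = (9x^2 + 3x)·(x^4 + 9x^3 + 2x^2 + 2x + 3) + (9x^3 + 4x^2 + 6x + 6). Hence a·b ≡ 9x^3 + 4x^2 + 6x + 6 (mod f). (F_11[x]/(f) is a field with 11^4 = 14641 elements since f is irreducible of degree 4.)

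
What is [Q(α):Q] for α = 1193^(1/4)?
[Q(α):Q] = 4

α is a root of x^4 - 1193. By Eisenstein's criterion at the prime p = 1193 (which divides the constant term 1193 but p^2 = 1423249 does not, since 1193 is squarefree), x^4 - 1193 is irreducible over Q. Hence [Q(α):Q] = 4.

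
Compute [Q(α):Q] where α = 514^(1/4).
[Q(α):Q] = 4

α is a root of x^4 - 514. By Eisenstein's criterion at the prime p = 2 (which divides the constant term 514 but p^2 = 4 does not, since 514 is squarefree), x^4 - 514 is irreducible over Q. Hence [Q(α):Q] = 4.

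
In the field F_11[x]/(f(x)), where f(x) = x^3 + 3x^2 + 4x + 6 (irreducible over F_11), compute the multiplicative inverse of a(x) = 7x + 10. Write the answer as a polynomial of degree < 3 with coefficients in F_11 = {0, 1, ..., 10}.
a(x)^(-1) ≡ 5x^2 + 9 (mod f(x))

Since f is irreducible over F_11, F_11[x]/(f) is a field and a(x) ≠ 0 has an inverse. Apply the extended Euclidean algorithm to f(x) and a(x) in F_11[x]: f(x) = (8x^2 + 10)·a(x) + (5). The last nonzero remainder is the constant 5 = gcd(f, a) in F_11. Back-substituting through the division chain expresses 5 = s(x)·a(x) + t(x)·f(x) with s(x) ≡ 3x^2 + 1 (mod f), so (3x^2 + 1)·a(x) ≡ 5 (mod f). Multiplying by 5^(-1) ≡ 9 in F_11 gives a(x)^(-1) ≡ 9·(3x^2 + 1) ≡ 5x^2 + 9 (mod f). Check: (7x + 10)·(5x^2 + 9) = 2x^3 + 6x^2 + 8x + 2 ≡ 1 (mod x^3 + 3x^2 + 4x + 6).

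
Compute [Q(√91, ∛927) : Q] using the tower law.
[Q(√91, ∛927) : Q] = 6

Let L = Q(√91, ∛927). Since Q(√91) ⊂ L and [Q(√91):Q] = 2, the tower law gives 2 | [L:Q]. Likewise Q(∛927) ⊂ L with [Q(∛927):Q] = 3 (because 927 is not a perfect cube), so 3 | [L:Q]. As gcd(2,3) = 1, [L:Q] is divisible by 6. Conversely L is generated over Q by √91 and ∛927, so [L:Q] ≤ 2·3 = 6. Therefore [Q(√91, ∛927) : Q] = 6.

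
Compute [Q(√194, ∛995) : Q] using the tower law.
[Q(√194, ∛995) : Q] = 6

Let L = Q(√194, ∛995). Since Q(√194) ⊂ L and [Q(√194):Q] = 2, the tower law gives 2 | [L:Q]. Likewise Q(∛995) ⊂ L with [Q(∛995):Q] = 3 (because 995 is not a perfect cube), so 3 | [L:Q]. As gcd(2,3) = 1, [L:Q] is divisible by 6. Conversely L is generated over Q by √194 and ∛995, so [L:Q] ≤ 2·3 = 6. Therefore [Q(√194, ∛995) : Q] = 6.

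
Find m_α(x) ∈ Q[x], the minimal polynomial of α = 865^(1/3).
m_α(x) = x^3 - 865

α satisfies α^3 = 865, so x^3 - 865 annihilates α. By the rational root test, a rational root p/q (in lowest terms) of x^3 - 865 would satisfy p^3 = 865 q^3, forcing q = 1 and p^3 = 865; but 865 is not a perfect cube, contradiction. A monic cubic over Q with no rational root is irreducible (any nontrivial factorization would include a linear factor). Hence x^3 - 865 is the minimal polynomial of α, and in particular [Q(α):Q] = 3.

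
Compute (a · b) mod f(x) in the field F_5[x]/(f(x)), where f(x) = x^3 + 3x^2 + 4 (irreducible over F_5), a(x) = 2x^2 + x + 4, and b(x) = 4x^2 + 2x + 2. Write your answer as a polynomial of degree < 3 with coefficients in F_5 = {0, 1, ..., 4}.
a · b ≡ 3x + 2 (mod f(x))

Multiply in F_5[x]: a(x)·b(x) = (2x^2 + x + 4)·(4x^2 + 2x + 2) = 3x^4 + 3x^3 + 2x^2 + 3. This has degree ≥ 3, so divide by f(x) over F_5: 3x^4 + 3x^3 + 2x^2 + 3 = (3x + 4)·(x^3 + 3x^2 + 4) + (3x + 2). Hence a·b ≡ 3x + 2 (mod f). (F_5[x]/(f) is a field with 5^3 = 125 elements since f is irreducible of degree 3.)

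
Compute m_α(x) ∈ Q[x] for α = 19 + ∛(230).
m_α(x) = x^3 - 57x^2 + 1083x - 7089

Set β = α - 19 = ∛(230), so β^3 = 230. Then (α - 19)^3 - 230 = 0, i.e. α is a root of g(x) = (x - 19)^3 - 230 = x^3 - 57x^2 + 1083x - 7089. Since g(x) = h(x - 19) where h(x) = x^3 - 230, and h is irreducible over Q (because 230 is not a perfect cube, so h has no rational root, and a monic cubic with no rational root is irreducible), g is also irreducible (irreducibility is preserved under the substitution x → x - 19). Hence m_α(x) = x^3 - 57x^2 + 1083x - 7089.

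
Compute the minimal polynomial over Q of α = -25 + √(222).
m_α(x) = x^2 + 50x + 403

From α + 25 = √(222), squaring gives (α + 25)^2 = 222, i.e. α^2 + 50α + 625 = 222, so α^2 + 50α + 403 = 0. The discriminant of x^2 + 50x + 403 is (50)^2 - 4·(403) = 2500 - 1612 = 888, and 4·(222) is not a perfect square in Q since 222 is squarefree and ≠ 1. Hence x^2 + 50x + 403 is irreducible over Q and is the minimal polynomial of α.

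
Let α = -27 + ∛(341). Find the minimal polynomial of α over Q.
m_α(x) = x^3 + 81x^2 + 2187x + 19342

Set β = α + 27 = ∛(341), so β^3 = 341. Then (α + 27)^3 - 341 = 0, i.e. α is a root of g(x) = (x + 27)^3 - 341 = x^3 + 81x^2 + 2187x + 19342. Since g(x) = h(x + 27) where h(x) = x^3 - 341, and h is irreducible over Q (because 341 is not a perfect cube, so h has no rational root, and a monic cubic with no rational root is irreducible), g is also irreducible (irreducibility is preserved under the substitution x → x + 27). Hence m_α(x) = x^3 + 81x^2 + 2187x + 19342.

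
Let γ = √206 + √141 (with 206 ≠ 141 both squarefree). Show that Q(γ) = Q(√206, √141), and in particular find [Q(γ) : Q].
[Q(γ) : Q] = 4 (equivalently, Q(γ) = Q(√206, √141))

Obviously Q(γ) ⊆ Q(√206, √141), and [Q(√206, √141):Q] = 4 (since 206, 141 are distinct squarefree integers > 1 with 29046 not a perfect square). To show equality we compute the minimal polynomial of γ. From γ = √206 + √141: γ^2 = 206 + 2√(29046) + 141 = 347 + 2√(29046), so γ^2 - 347 = 2√(29046); squaring, (γ^2 - 347)^2 = 4·29046, i.e. γ^4 - 694γ^2 + 120409 - 116184 = 0, i.e. γ^4 - 694γ^2 + 4225 = 0. So γ is a root of x^4 - 694x^2 + 4225. This polynomial is irreducible over Q: it has no rational root (each ±√206 ± √141 is irrational), and any factorization into two quadratics over Q would force √(29046) ∈ Q (pairing opposite roots) or √206, √141 ∈ Q (other pairings), all impossible. Hence [Q(γ):Q] = 4 = [Q(√206, √141):Q], so Q(γ) = Q(√206, √141).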